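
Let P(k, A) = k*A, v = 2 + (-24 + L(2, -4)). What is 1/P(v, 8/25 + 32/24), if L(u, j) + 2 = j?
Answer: -75/3472 ≈ -0.021601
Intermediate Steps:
L(u, j) = -2 + j
v = -28 (v = 2 + (-24 + (-2 - 4)) = 2 + (-24 - 6) = 2 - 30 = -28)
P(k, A) = A*k
1/P(v, 8/25 + 32/24) = 1/((8/25 + 32/24)*(-28)) = 1/((8*(1/25) + 32*(1/24))*(-28)) = 1/((8/25 + 4/3)*(-28)) = 1/((124/75)*(-28)) = 1/(-3472/75) = -75/3472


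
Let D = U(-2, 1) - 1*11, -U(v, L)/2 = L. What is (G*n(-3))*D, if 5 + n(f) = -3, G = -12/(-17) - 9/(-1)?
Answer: 17160/17 ≈ 1009.4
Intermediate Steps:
G = 165/17 (G = -12*(-1/17) - 9*(-1) = 12/17 + 9 = 165/17 ≈ 9.7059)
n(f) = -8 (n(f) = -5 - 3 = -8)
U(v, L) = -2*L
D = -13 (D = -2*1 - 1*11 = -2 - 11 = -13)
(G*n(-3))*D = ((165/17)*(-8))*(-13) = -1320/17*(-13) = 17160/17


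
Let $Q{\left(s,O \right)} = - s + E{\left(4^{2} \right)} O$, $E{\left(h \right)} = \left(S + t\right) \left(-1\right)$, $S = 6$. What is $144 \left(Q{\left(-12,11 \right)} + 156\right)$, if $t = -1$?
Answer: $16272$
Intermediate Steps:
$E{\left(h \right)} = -5$ ($E{\left(h \right)} = \left(6 - 1\right) \left(-1\right) = 5 \left(-1\right) = -5$)
$Q{\left(s,O \right)} = - s - 5 O$
$144 \left(Q{\left(-12,11 \right)} + 156\right) = 144 \left(\left(\left(-1\right) \left(-12\right) - 55\right) + 156\right) = 144 \left(\left(12 - 55\right) + 156\right) = 144 \left(-43 + 156\right) = 144 \cdot 113 = 16272$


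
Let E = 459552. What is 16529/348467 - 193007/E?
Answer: -59660635261/160138706784 ≈ -0.37256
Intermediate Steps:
16529/348467 - 193007/E = 16529/348467 - 193007/459552 = -59660635261/160138706784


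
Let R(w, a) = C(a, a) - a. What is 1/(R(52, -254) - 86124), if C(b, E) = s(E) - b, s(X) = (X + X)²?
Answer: 1/172448 ≈ 5.7989e-6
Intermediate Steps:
s(X) = 4*X² (s(X) = (2*X)² = 4*X²)
C(b, E) = -b + 4*E² (C(b, E) = 4*E² - b = -b + 4*E²)
R(w, a) = -2*a + 4*a² (R(w, a) = (-a + 4*a²) - a = -2*a + 4*a²)
1/(R(52, -254) - 86124) = 1/(2*(-254)*(-1 + 2*(-254)) - 86124) = 1/(2*(-254)*(-1 - 508) - 86124) = 1/(2*(-254)*(-509) - 86124) = 1/(258572 - 86124) = 1/172448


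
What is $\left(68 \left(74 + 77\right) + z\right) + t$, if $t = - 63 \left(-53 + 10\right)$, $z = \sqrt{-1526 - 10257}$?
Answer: $12977 + i \sqrt{11783} \approx 12977.0 + 108.55 i$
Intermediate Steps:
$z = i \sqrt{11783}$ ($z = \sqrt{-11783} = i \sqrt{11783} \approx 108.55 i$)
$t = 2709$ ($t = \left(-63\right) \left(-43\right) = 2709$)
$\left(68 \left(74 + 77\right) + z\right) + t = \left(68 \left(74 + 77\right) + i \sqrt{11783}\right) + 2709 = \left(68 \cdot 151 + i \sqrt{11783}\right) + 2709 = \left(10268 + i \sqrt{11783}\right) + 2709 = 12977 + i \sqrt{11783}$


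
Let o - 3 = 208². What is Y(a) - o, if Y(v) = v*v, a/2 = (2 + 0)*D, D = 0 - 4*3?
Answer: -40963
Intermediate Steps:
D = -12 (D = 0 - 12 = -12)
a = -48 (a = 2*((2 + 0)*(-12)) = 2*(2*(-12)) = 2*(-24) = -48)
o = 43267 (o = 3 + 208² = 3 + 43264 = 43267)
Y(v) = v²
Y(a) - o = (-48)² - 1*43267 = 2304 - 43267 = -40963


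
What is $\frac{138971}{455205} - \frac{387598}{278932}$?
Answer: $- \frac{68836544309}{63485620530} \approx -1.0843$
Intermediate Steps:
$\frac{138971}{455205} - \frac{387598}{278932} = 138971 \cdot \frac{1}{455205} - \frac{193799}{139466} = \frac{138971}{455205} - \frac{193799}{139466} = - \frac{68836544309}{63485620530}$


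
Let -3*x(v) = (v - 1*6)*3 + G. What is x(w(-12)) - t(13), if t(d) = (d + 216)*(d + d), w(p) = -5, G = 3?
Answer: -5944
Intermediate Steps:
x(v) = 5 - v (x(v) = -((v - 1*6)*3 + 3)/3 = -((v - 6)*3 + 3)/3 = -((-6 + v)*3 + 3)/3 = -((-18 + 3*v) + 3)/3 = -(-15 + 3*v)/3 = 5 - v)
t(d) = 2*d*(216 + d) (t(d) = (216 + d)*(2*d) = 2*d*(216 + d))
x(w(-12)) - t(13) = (5 - 1*(-5)) - 2*13*(216 + 13) = (5 + 5) - 2*13*229 = 10 - 1*5954 = 10 - 5954 = -5944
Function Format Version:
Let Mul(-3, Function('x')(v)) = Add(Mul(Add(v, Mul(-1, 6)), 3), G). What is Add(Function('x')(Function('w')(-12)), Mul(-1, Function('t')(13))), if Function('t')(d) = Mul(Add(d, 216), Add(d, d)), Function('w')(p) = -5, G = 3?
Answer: -5944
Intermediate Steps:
Function('x')(v) = Add(5, Mul(-1, v)) (Function('x')(v) = Mul(Rational(-1, 3), Add(Mul(Add(v, Mul(-1, 6)), 3), 3)) = Mul(Rational(-1, 3), Add(Mul(Add(v, -6), 3), 3)) = Mul(Rational(-1, 3), Add(Mul(Add(-6, v), 3), 3)) = Mul(Rational(-1, 3), Add(Add(-18, Mul(3, v)), 3)) = Mul(Rational(-1, 3), Add(-15, Mul(3, v))) = Add(5, Mul(-1, v)))
Function('t')(d) = Mul(2, d, Add(216, d)) (Function('t')(d) = Mul(Add(216, d), Mul(2, d)) = Mul(2, d, Add(216, d)))
Add(Function('x')(Function('w')(-12)), Mul(-1, Function('t')(13))) = Add(Add(5, Mul(-1, -5)), Mul(-1, Mul(2, 13, Add(216, 13)))) = Add(Add(5, 5), Mul(-1, Mul(2, 13, 229))) = Add(10, Mul(-1, 5954)) = Add(10, -5954) = -5944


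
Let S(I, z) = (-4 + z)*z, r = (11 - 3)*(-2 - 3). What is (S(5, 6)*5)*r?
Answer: -2400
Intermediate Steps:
r = -40 (r = 8*(-5) = -40)
S(I, z) = z*(-4 + z)
(S(5, 6)*5)*r = ((6*(-4 + 6))*5)*(-40) = ((6*2)*5)*(-40) = (12*5)*(-40) = 60*(-40) = -2400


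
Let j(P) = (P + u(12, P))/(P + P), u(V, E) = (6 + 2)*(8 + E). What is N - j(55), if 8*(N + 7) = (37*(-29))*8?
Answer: -119359/110 ≈ -1085.1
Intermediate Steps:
u(V, E) = 64 + 8*E (u(V, E) = 8*(8 + E) = 64 + 8*E)
j(P) = (64 + 9*P)/(2*P) (j(P) = (P + (64 + 8*P))/(P + P) = (64 + 9*P)/((2*P)) = (64 + 9*P)*(1/(2*P)) = (64 + 9*P)/(2*P))
N = -1080 (N = -7 + ((37*(-29))*8)/8 = -7 + (-1073*8)/8 = -7 + (1/8)*(-8584) = -7 - 1073 = -1080)
N - j(55) = -1080 - (9/2 + 32/55) = -1080 - 1*559/110 = -1080 - 559/110 = -119359/110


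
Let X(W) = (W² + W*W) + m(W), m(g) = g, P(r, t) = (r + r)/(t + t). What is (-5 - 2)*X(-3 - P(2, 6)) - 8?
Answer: -1262/9 ≈ -140.22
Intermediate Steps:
P(r, t) = r/t (P(r, t) = (2*r)/((2*t)) = (2*r)*(1/(2*t)) = r/t)
X(W) = W + 2*W² (X(W) = (W² + W*W) + W = (W² + W²) + W = 2*W² + W = W + 2*W²)
(-5 - 2)*X(-3 - P(2, 6)) - 8 = (-5 - 2)*((-3 - 2/6)*(1 + 2*(-3 - 2/6))) - 8 = -7*(-3 - 2/6)*(1 + 2*(-3 - 2/6)) - 8 = -7*(-3 - 1*⅓)*(1 + 2*(-3 - 1*⅓)) - 8 = -7*(-3 - ⅓)*(1 + 2*(-3 - ⅓)) - 8 = -(-70)*(1 + 2*(-10/3))/3 - 8 = -(-70)*(1 - 20/3)/3 - 8 = -(-70)*(-17)/(3*3) - 8 = -7*170/9 - 8 = -1190/9 - 8 = -1262/9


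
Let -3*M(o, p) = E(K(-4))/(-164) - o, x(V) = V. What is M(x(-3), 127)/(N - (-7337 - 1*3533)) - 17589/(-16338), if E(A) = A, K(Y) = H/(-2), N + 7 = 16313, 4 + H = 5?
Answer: 78389098741/72816244032 ≈ 1.0765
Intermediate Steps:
H = 1 (H = -4 + 5 = 1)
N = 16306 (N = -7 + 16313 = 16306)
K(Y) = -½ (K(Y) = 1/(-2) = 1*(-½) = -½)
M(o, p) = -1/984 + o/3 (M(o, p) = -(-½/(-164) - o)/3 = -(-½*(-1/164) - o)/3 = -(1/328 - o)/3 = -1/984 + o/3)
M(x(-3), 127)/(N - (-7337 - 1*3533)) - 17589/(-16338) = (-1/984 + (⅓)*(-3))/(16306 - (-7337 - 1*3533)) - 17589/(-16338) = (-1/984 - 1)/(16306 - (-7337 - 3533)) - 17589*(-1/16338) = -985/(984*(16306 - 1*(-10870))) + 5863/5446 = -985/(984*(16306 + 10870)) + 5863/5446 = -985/984/27176 + 5863/5446 = -985/984*1/27176 + 5863/5446 = -985/26741184 + 5863/5446 = 78389098741/72816244032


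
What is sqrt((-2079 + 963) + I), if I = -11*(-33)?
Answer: I*sqrt(753) ≈ 27.441*I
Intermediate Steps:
I = 363
sqrt((-2079 + 963) + I) = sqrt((-2079 + 963) + 363) = sqrt(-1116 + 363) = sqrt(-753) = I*sqrt(753)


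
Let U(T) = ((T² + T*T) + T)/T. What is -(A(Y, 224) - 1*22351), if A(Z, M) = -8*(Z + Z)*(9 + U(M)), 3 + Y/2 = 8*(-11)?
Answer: -1311345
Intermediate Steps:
U(T) = (T + 2*T²)/T (U(T) = ((T² + T²) + T)/T = (2*T² + T)/T = (T + 2*T²)/T)
Y = -182 (Y = -6 + 2*(8*(-11)) = -6 + 2*(-88) = -6 - 176 = -182)
A(Z, M) = -16*Z*(10 + 2*M) (A(Z, M) = -8*(Z + Z)*(9 + (1 + 2*M)) = -8*2*Z*(10 + 2*M) = -16*Z*(10 + 2*M))
-(A(Y, 224) - 1*22351) = -(-32*(-182)*(5 + 224) - 1*22351) = -(-32*(-182)*229 - 22351) = -(1333696 - 22351) = -1*1311345 = -1311345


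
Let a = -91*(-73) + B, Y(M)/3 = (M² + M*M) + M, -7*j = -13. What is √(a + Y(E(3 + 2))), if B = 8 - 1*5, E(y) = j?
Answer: √326941/7 ≈ 81.684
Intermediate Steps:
j = 13/7 (j = -⅐*(-13) = 13/7 ≈ 1.8571)
E(y) = 13/7
B = 3 (B = 8 - 5 = 3)
Y(M) = 3*M + 6*M² (Y(M) = 3*((M² + M*M) + M) = 3*((M² + M²) + M) = 3*(2*M² + M) = 3*(M + 2*M²) = 3*M + 6*M²)
a = 6646 (a = -91*(-73) + 3 = 6643 + 3 = 6646)
√(a + Y(E(3 + 2))) = √(6646 + 3*(13/7)*(1 + 2*(13/7))) = √(6646 + 3*(13/7)*(1 + 26/7)) = √(6646 + 3*(13/7)*(33/7)) = √(6646 + 1287/49) = √(326941/49) = √326941/7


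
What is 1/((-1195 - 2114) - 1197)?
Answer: -1/4506 ≈ -0.00022193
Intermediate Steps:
1/((-1195 - 2114) - 1197) = 1/(-3309 - 1197) = 1/(-4506) = -1/4506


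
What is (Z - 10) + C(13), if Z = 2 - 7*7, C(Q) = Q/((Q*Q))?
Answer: -740/13 ≈ -56.923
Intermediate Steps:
C(Q) = 1/Q (C(Q) = Q/(Q**2) = Q/Q**2 = 1/Q)
Z = -47 (Z = 2 - 49 = -47)
(Z - 10) + C(13) = (-47 - 10) + 1/13 = -57 + 1/13 = -740/13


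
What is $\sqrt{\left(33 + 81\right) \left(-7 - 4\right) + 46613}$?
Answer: $\sqrt{45359} \approx 212.98$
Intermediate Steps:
$\sqrt{\left(33 + 81\right) \left(-7 - 4\right) + 46613} = \sqrt{114 \left(-7 - 4\right) + 46613} = \sqrt{114 \left(-11\right) + 46613} = \sqrt{-1254 + 46613} = \sqrt{45359}$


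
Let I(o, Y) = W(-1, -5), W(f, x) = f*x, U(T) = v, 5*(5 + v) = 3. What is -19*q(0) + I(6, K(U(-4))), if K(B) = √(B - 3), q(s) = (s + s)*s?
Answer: 5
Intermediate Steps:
v = -22/5 (v = -5 + (⅕)*3 = -5 + ⅗ = -22/5 ≈ -4.4000)
U(T) = -22/5
q(s) = 2*s² (q(s) = (2*s)*s = 2*s²)
K(B) = √(-3 + B)
I(o, Y) = 5 (I(o, Y) = -1*(-5) = 5)
-19*q(0) + I(6, K(U(-4))) = -38*0² + 5 = -38*0 + 5 = -19*0 + 5 = 0 + 5 = 5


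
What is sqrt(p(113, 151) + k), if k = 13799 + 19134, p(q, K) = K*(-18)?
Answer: sqrt(30215) ≈ 173.82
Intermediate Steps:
p(q, K) = -18*K
k = 32933
sqrt(p(113, 151) + k) = sqrt(-18*151 + 32933) = sqrt(-2718 + 32933) = sqrt(30215)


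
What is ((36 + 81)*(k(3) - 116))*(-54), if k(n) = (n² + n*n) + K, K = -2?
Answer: 631800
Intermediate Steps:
k(n) = -2 + 2*n² (k(n) = (n² + n*n) - 2 = (n² + n²) - 2 = 2*n² - 2 = -2 + 2*n²)
((36 + 81)*(k(3) - 116))*(-54) = ((36 + 81)*((-2 + 2*3²) - 116))*(-54) = (117*((-2 + 2*9) - 116))*(-54) = (117*((-2 + 18) - 116))*(-54) = (117*(16 - 116))*(-54) = (117*(-100))*(-54) = -11700*(-54) = 631800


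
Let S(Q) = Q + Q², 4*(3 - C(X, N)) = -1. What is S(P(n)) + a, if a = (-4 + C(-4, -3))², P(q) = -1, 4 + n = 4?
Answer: 9/16 ≈ 0.56250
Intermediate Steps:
n = 0 (n = -4 + 4 = 0)
C(X, N) = 13/4 (C(X, N) = 3 - ¼*(-1) = 3 + ¼ = 13/4)
a = 9/16 (a = (-4 + 13/4)² = (-¾)² = 9/16 ≈ 0.56250)
S(P(n)) + a = -(1 - 1) + 9/16 = -1*0 + 9/16 = 0 + 9/16 = 9/16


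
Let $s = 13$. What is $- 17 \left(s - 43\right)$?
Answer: $510$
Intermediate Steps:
$- 17 \left(s - 43\right) = - 17 \left(13 - 43\right) = \left(-17\right) \left(-30\right) = 510$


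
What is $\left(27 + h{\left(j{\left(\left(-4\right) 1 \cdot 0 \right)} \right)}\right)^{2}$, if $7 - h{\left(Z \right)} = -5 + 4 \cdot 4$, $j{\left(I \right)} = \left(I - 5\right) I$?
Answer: $529$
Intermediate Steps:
$j{\left(I \right)} = I \left(-5 + I\right)$ ($j{\left(I \right)} = \left(-5 + I\right) I = I \left(-5 + I\right)$)
$h{\left(Z \right)} = -4$ ($h{\left(Z \right)} = 7 - \left(-5 + 4 \cdot 4\right) = 7 - \left(-5 + 16\right) = 7 - 11 = -4$)
$\left(27 + h{\left(j{\left(\left(-4\right) 1 \cdot 0 \right)} \right)}\right)^{2} = \left(27 - 4\right)^{2} = 23^{2} = 529$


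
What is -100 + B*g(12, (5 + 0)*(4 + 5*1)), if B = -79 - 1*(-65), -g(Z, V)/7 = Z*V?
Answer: 52820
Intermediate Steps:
g(Z, V) = -7*V*Z (g(Z, V) = -7*Z*V = -7*V*Z)
B = -14 (B = -79 + 65 = -14)
-100 + B*g(12, (5 + 0)*(4 + 5*1)) = -100 - (-98)*(5 + 0)*(4 + 5*1)*12 = -100 - (-98)*5*(4 + 5)*12 = -100 - (-98)*5*9*12 = -100 - (-98)*45*12 = -100 - 14*(-3780) = -100 + 52920 = 52820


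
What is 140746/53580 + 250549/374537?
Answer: 33069500011/10033846230 ≈ 3.2958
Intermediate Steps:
140746/53580 + 250549/374537 = 140746*(1/53580) + 250549*(1/374537) = 70373/26790 + 250549/374537 = 33069500011/10033846230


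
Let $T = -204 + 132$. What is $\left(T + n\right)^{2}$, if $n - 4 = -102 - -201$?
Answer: $961$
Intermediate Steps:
$n = 103$ ($n = 4 - -99 = 4 + \left(-102 + 201\right) = 4 + 99 = 103$)
$T = -72$
$\left(T + n\right)^{2} = \left(-72 + 103\right)^{2} = 31^{2} = 961$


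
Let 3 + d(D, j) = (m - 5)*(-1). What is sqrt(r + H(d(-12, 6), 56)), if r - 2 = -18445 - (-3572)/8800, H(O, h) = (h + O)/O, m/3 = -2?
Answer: I*sqrt(892234354)/220 ≈ 135.77*I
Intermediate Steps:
m = -6 (m = 3*(-2) = -6)
d(D, j) = 8 (d(D, j) = -3 + (-6 - 5)*(-1) = -3 - 11*(-1) = -3 + 11 = 8)
H(O, h) = (O + h)/O
r = -40573707/2200 (r = 2 + (-18445 - (-3572)/8800) = 2 + (-18445 - 1*(-893/2200)) = 2 + (-18445 + 893/2200) = 2 - 40578107/2200 = -40573707/2200 ≈ -18443.)
sqrt(r + H(d(-12, 6), 56)) = sqrt(-40573707/2200 + (8 + 56)/8) = sqrt(-40573707/2200 + (1/8)*64) = sqrt(-40573707/2200 + 8) = sqrt(-40556107/2200) = I*sqrt(892234354)/220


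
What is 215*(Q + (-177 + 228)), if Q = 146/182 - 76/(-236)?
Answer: 60168825/5369 ≈ 11207.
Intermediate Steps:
Q = 6036/5369 (Q = 146*(1/182) - 76*(-1/236) = 73/91 + 19/59 = 6036/5369 ≈ 1.1242)
215*(Q + (-177 + 228)) = 215*(6036/5369 + (-177 + 228)) = 215*(6036/5369 + 51) = 215*(279855/5369) = 60168825/5369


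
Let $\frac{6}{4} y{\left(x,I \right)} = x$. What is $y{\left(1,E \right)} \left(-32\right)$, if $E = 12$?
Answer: $- \frac{64}{3} \approx -21.333$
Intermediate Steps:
$y{\left(x,I \right)} = \frac{2 x}{3}$
$y{\left(1,E \right)} \left(-32\right) = \frac{2}{3} \cdot 1 \left(-32\right) = \frac{2}{3} \left(-32\right) = - \frac{64}{3}$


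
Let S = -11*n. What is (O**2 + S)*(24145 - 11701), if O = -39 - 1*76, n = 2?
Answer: 164298132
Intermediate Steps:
S = -22 (S = -11*2 = -22)
O = -115 (O = -39 - 76 = -115)
(O**2 + S)*(24145 - 11701) = ((-115)**2 - 22)*(24145 - 11701) = (13225 - 22)*12444 = 13203*12444 = 164298132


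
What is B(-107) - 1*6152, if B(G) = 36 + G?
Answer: -6223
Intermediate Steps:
B(-107) - 1*6152 = (36 - 107) - 1*6152 = -71 - 6152 = -6223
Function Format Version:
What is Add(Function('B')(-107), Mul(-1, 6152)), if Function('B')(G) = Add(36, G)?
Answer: -6223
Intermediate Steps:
Add(Function('B')(-107), Mul(-1, 6152)) = Add(Add(36, -107), Mul(-1, 6152)) = Add(-71, -6152) = -6223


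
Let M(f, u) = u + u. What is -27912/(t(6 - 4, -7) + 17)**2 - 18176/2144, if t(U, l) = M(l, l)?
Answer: -625072/201 ≈ -3109.8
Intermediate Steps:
M(f, u) = 2*u
t(U, l) = 2*l
-27912/(t(6 - 4, -7) + 17)**2 - 18176/2144 = -27912/(2*(-7) + 17)**2 - 18176/2144 = -27912/(-14 + 17)**2 - 18176*1/2144 = -27912/(3**2) - 568/67 = -27912/9 - 568/67 = -27912*1/9 - 568/67 = -9304/3 - 568/67 = -625072/201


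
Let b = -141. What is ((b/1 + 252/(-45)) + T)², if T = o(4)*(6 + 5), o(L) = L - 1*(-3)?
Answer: 121104/25 ≈ 4844.2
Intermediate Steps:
o(L) = 3 + L (o(L) = L + 3 = 3 + L)
T = 77 (T = (3 + 4)*(6 + 5) = 7*11 = 77)
((b/1 + 252/(-45)) + T)² = ((-141/1 + 252/(-45)) + 77)² = ((-141*1 + 252*(-1/45)) + 77)² = ((-141 - 28/5) + 77)² = (-733/5 + 77)² = (-348/5)² = 121104/25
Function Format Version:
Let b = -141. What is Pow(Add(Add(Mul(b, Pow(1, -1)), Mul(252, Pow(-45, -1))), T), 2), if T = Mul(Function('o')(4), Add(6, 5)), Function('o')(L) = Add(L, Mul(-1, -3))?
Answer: Rational(121104, 25) ≈ 4844.2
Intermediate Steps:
Function('o')(L) = Add(3, L) (Function('o')(L) = Add(L, 3) = Add(3, L))
T = 77 (T = Mul(Add(3, 4), Add(6, 5)) = Mul(7, 11) = 77)
Pow(Add(Add(Mul(b, Pow(1, -1)), Mul(252, Pow(-45, -1))), T), 2) = Pow(Add(Add(Mul(-141, Pow(1, -1)), Mul(252, Pow(-45, -1))), 77), 2) = Pow(Add(Add(Mul(-141, 1), Mul(252, Rational(-1, 45))), 77), 2) = Pow(Add(Add(-141, Rational(-28, 5)), 77), 2) = Pow(Add(Rational(-733, 5), 77), 2) = Pow(Rational(-348, 5), 2) = Rational(121104, 25)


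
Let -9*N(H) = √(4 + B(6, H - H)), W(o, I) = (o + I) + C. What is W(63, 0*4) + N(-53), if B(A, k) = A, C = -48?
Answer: 15 - √10/9 ≈ 14.649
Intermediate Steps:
W(o, I) = -48 + I + o (W(o, I) = (o + I) - 48 = (I + o) - 48 = -48 + I + o)
N(H) = -√10/9 (N(H) = -√(4 + 6)/9 = -√10/9)
W(63, 0*4) + N(-53) = (-48 + 0*4 + 63) - √10/9 = (-48 + 0 + 63) - √10/9 = 15 - √10/9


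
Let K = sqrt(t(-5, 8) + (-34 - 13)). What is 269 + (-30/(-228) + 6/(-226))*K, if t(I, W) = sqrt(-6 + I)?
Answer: 269 + 451*sqrt(-47 + I*sqrt(11))/4294 ≈ 269.03 + 0.7205*I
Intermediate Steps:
K = sqrt(-47 + I*sqrt(11)) (K = sqrt(sqrt(-6 - 5) + (-34 - 13)) = sqrt(sqrt(-11) - 47) = sqrt(I*sqrt(11) - 47) = sqrt(-47 + I*sqrt(11)) ≈ 0.24174 + 6.8599*I)
269 + (-30/(-228) + 6/(-226))*K = 269 + (-30/(-228) + 6/(-226))*sqrt(-47 + I*sqrt(11)) = 269 + (-30*(-1/228) + 6*(-1/226))*sqrt(-47 + I*sqrt(11)) = 269 + (5/38 - 3/113)*sqrt(-47 + I*sqrt(11)) = 269 + 451*sqrt(-47 + I*sqrt(11))/4294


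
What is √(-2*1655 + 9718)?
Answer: 6*√178 ≈ 80.050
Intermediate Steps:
√(-2*1655 + 9718) = √(-3310 + 9718) = √6408 = 6*√178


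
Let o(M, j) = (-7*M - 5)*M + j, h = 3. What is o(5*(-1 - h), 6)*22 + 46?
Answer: -59222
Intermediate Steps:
o(M, j) = j + M*(-5 - 7*M) (o(M, j) = (-5 - 7*M)*M + j = M*(-5 - 7*M) + j = j + M*(-5 - 7*M))
o(5*(-1 - h), 6)*22 + 46 = (6 - 7*25*(-1 - 1*3)² - 25*(-1 - 1*3))*22 + 46 = (6 - 7*25*(-1 - 3)² - 25*(-1 - 3))*22 + 46 = (6 - 7*(5*(-4))² - 25*(-4))*22 + 46 = (6 - 7*(-20)² - 5*(-20))*22 + 46 = (6 - 7*400 + 100)*22 + 46 = (6 - 2800 + 100)*22 + 46 = -2694*22 + 46 = -59268 + 46 = -59222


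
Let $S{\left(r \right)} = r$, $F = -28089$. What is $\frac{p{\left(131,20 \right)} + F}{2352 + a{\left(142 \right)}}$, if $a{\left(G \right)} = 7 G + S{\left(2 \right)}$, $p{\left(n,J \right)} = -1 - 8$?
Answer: $- \frac{1561}{186} \approx -8.3925$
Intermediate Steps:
$p{\left(n,J \right)} = -9$ ($p{\left(n,J \right)} = -1 - 8 = -9$)
$a{\left(G \right)} = 2 + 7 G$ ($a{\left(G \right)} = 7 G + 2 = 2 + 7 G$)
$\frac{p{\left(131,20 \right)} + F}{2352 + a{\left(142 \right)}} = \frac{-9 - 28089}{2352 + \left(2 + 7 \cdot 142\right)} = - \frac{28098}{2352 + \left(2 + 994\right)} = - \frac{28098}{2352 + 996} = - \frac{28098}{3348} = \left(-28098\right) \frac{1}{3348} = - \frac{1561}{186}$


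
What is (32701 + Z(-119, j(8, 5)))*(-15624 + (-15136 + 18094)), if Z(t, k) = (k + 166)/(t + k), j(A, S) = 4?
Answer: -9525959274/23 ≈ -4.1417e+8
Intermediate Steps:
Z(t, k) = (166 + k)/(k + t)
(32701 + Z(-119, j(8, 5)))*(-15624 + (-15136 + 18094)) = (32701 + (166 + 4)/(4 - 119))*(-15624 + (-15136 + 18094)) = (32701 + 170/(-115))*(-15624 + 2958) = (32701 - 1/115*170)*(-12666) = (32701 - 34/23)*(-12666) = (752089/23)*(-12666) = -9525959274/23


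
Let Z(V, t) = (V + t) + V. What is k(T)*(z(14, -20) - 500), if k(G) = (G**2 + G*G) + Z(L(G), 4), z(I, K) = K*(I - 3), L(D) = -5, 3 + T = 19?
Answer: -364320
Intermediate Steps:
T = 16 (T = -3 + 19 = 16)
Z(V, t) = t + 2*V
z(I, K) = K*(-3 + I)
k(G) = -6 + 2*G**2 (k(G) = (G**2 + G*G) + (4 + 2*(-5)) = (G**2 + G**2) + (4 - 10) = 2*G**2 - 6 = -6 + 2*G**2)
k(T)*(z(14, -20) - 500) = (-6 + 2*16**2)*(-20*(-3 + 14) - 500) = (-6 + 2*256)*(-20*11 - 500) = (-6 + 512)*(-220 - 500) = 506*(-720) = -364320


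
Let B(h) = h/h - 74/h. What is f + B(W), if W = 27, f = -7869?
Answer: -212510/27 ≈ -7870.7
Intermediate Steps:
B(h) = 1 - 74/h
f + B(W) = -7869 + (-74 + 27)/27 = -7869 + (1/27)*(-47) = -7869 - 47/27 = -212510/27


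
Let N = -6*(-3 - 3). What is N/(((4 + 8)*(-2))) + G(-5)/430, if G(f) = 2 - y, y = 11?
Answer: -327/215 ≈ -1.5209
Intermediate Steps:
G(f) = -9 (G(f) = 2 - 1*11 = 2 - 11 = -9)
N = 36 (N = -6*(-6) = 36)
N/(((4 + 8)*(-2))) + G(-5)/430 = 36/(((4 + 8)*(-2))) - 9/430 = 36/((12*(-2))) - 9*1/430 = 36/(-24) - 9/430 = 36*(-1/24) - 9/430 = -3/2 - 9/430 = -327/215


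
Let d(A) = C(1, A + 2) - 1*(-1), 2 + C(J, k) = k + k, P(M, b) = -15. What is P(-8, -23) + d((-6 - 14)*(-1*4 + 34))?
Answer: -1212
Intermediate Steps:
C(J, k) = -2 + 2*k (C(J, k) = -2 + (k + k) = -2 + 2*k)
d(A) = 3 + 2*A (d(A) = (-2 + 2*(A + 2)) - 1*(-1) = (-2 + 2*(2 + A)) + 1 = (-2 + (4 + 2*A)) + 1 = (2 + 2*A) + 1 = 3 + 2*A)
P(-8, -23) + d((-6 - 14)*(-1*4 + 34)) = -15 + (3 + 2*((-6 - 14)*(-1*4 + 34))) = -15 + (3 + 2*(-20*(-4 + 34))) = -15 + (3 + 2*(-20*30)) = -15 + (3 + 2*(-600)) = -15 + (3 - 1200) = -15 - 1197 = -1212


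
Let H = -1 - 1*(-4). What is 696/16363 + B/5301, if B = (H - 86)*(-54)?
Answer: 8558718/9637807 ≈ 0.88804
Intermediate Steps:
H = 3 (H = -1 + 4 = 3)
B = 4482 (B = (3 - 86)*(-54) = -83*(-54) = 4482)
696/16363 + B/5301 = 696/16363 + 4482/5301 = 696*(1/16363) + 4482*(1/5301) = 696/16363 + 498/589 = 8558718/9637807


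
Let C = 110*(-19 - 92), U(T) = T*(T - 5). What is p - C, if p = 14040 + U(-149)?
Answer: 49196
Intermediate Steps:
U(T) = T*(-5 + T)
p = 36986 (p = 14040 - 149*(-5 - 149) = 14040 - 149*(-154) = 14040 + 22946 = 36986)
C = -12210 (C = 110*(-111) = -12210)
p - C = 36986 - 1*(-12210) = 36986 + 12210 = 49196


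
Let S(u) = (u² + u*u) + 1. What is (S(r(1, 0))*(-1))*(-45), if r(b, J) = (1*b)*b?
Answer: 135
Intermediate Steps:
r(b, J) = b² (r(b, J) = b*b = b²)
S(u) = 1 + 2*u² (S(u) = (u² + u²) + 1 = 2*u² + 1 = 1 + 2*u²)
(S(r(1, 0))*(-1))*(-45) = ((1 + 2*(1²)²)*(-1))*(-45) = ((1 + 2*1²)*(-1))*(-45) = ((1 + 2*1)*(-1))*(-45) = ((1 + 2)*(-1))*(-45) = (3*(-1))*(-45) = -3*(-45) = 135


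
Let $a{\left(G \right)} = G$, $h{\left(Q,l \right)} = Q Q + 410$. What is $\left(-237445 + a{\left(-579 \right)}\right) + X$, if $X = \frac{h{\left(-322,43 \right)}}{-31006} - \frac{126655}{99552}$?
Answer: $- \frac{367362593555153}{1543354656} \approx -2.3803 \cdot 10^{5}$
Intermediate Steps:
$h{\left(Q,l \right)} = 410 + Q^{2}$ ($h{\left(Q,l \right)} = Q^{2} + 410 = 410 + Q^{2}$)
$X = - \frac{7144915409}{1543354656}$ ($X = \frac{410 + \left(-322\right)^{2}}{-31006} - \frac{126655}{99552} = \left(410 + 103684\right) \left(- \frac{1}{31006}\right) - \frac{126655}{99552} = 104094 \left(- \frac{1}{31006}\right) - \frac{126655}{99552} = - \frac{52047}{15503} - \frac{126655}{99552} = - \frac{7144915409}{1543354656} \approx -4.6295$)
$\left(-237445 + a{\left(-579 \right)}\right) + X = \left(-237445 - 579\right) - \frac{7144915409}{1543354656} = -238024 - \frac{7144915409}{1543354656} = - \frac{367362593555153}{1543354656}$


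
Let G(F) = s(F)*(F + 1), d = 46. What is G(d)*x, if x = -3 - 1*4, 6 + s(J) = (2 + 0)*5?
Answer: -1316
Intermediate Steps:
s(J) = 4 (s(J) = -6 + (2 + 0)*5 = -6 + 2*5 = -6 + 10 = 4)
G(F) = 4 + 4*F (G(F) = 4*(F + 1) = 4*(1 + F) = 4 + 4*F)
x = -7 (x = -3 - 4 = -7)
G(d)*x = (4 + 4*46)*(-7) = (4 + 184)*(-7) = 188*(-7) = -1316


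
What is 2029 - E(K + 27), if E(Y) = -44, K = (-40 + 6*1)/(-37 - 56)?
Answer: 2073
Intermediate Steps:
K = 34/93 (K = (-40 + 6)/(-93) = -34*(-1/93) = 34/93 ≈ 0.36559)
2029 - E(K + 27) = 2029 - 1*(-44) = 2029 + 44 = 2073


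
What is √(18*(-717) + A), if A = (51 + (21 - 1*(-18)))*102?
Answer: 9*I*√46 ≈ 61.041*I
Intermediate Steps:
A = 9180 (A = (51 + (21 + 18))*102 = (51 + 39)*102 = 90*102 = 9180)
√(18*(-717) + A) = √(18*(-717) + 9180) = √(-12906 + 9180) = √(-3726) = 9*I*√46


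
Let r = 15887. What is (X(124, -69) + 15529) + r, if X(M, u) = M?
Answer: 31540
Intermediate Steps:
(X(124, -69) + 15529) + r = (124 + 15529) + 15887 = 15653 + 15887 = 31540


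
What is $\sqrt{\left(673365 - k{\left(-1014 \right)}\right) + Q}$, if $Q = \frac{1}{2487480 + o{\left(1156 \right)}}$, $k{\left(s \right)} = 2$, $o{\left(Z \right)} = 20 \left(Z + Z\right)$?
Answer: $\frac{\sqrt{1080703347847668230}}{1266860} \approx 820.59$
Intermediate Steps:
$o{\left(Z \right)} = 40 Z$ ($o{\left(Z \right)} = 20 \cdot 2 Z = 40 Z$)
$Q = \frac{1}{2533720}$ ($Q = \frac{1}{2487480 + 40 \cdot 1156} = \frac{1}{2487480 + 46240} = \frac{1}{2533720} \approx 3.9468 \cdot 10^{-7}$)
$\sqrt{\left(673365 - k{\left(-1014 \right)}\right) + Q} = \sqrt{\left(673365 - 2\right) + \frac{1}{2533720}} = \sqrt{673363 + \frac{1}{2533720}} = \sqrt{\frac{1706113300361}{2533720}} = \frac{\sqrt{1080703347847668230}}{1266860}$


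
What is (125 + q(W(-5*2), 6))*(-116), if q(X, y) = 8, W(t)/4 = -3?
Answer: -15428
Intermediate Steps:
W(t) = -12 (W(t) = 4*(-3) = -12)
(125 + q(W(-5*2), 6))*(-116) = (125 + 8)*(-116) = 133*(-116) = -15428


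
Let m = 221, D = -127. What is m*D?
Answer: -28067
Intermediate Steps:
m*D = 221*(-127) = -28067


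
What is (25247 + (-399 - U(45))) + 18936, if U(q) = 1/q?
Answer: 1970279/45 ≈ 43784.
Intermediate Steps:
(25247 + (-399 - U(45))) + 18936 = (25247 + (-399 - 1/45)) + 18936 = (25247 - 17956/45) + 18936 = 1118159/45 + 18936 = 1970279/45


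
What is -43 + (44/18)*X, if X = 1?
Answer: -365/9 ≈ -40.556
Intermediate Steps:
-43 + (44/18)*X = -43 + (44/18)*1 = -43 + (44*(1/18))*1 = -43 + (22/9)*1 = -43 + 22/9 = -365/9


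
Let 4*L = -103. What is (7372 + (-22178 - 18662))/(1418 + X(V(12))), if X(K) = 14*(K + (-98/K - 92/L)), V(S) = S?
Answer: -10341612/470201 ≈ -21.994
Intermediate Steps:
L = -103/4 (L = (¼)*(-103) = -103/4 ≈ -25.750)
X(K) = 5152/103 - 1372/K + 14*K (X(K) = 14*(K + (-98/K - 92/(-103/4))) = 14*(K + (-98/K - 92*(-4/103))) = 14*(K + (-98/K + 368/103)) = 14*(K + (368/103 - 98/K)) = 14*(368/103 + K - 98/K) = 5152/103 - 1372/K + 14*K)
(7372 + (-22178 - 18662))/(1418 + X(V(12))) = (7372 + (-22178 - 18662))/(1418 + (5152/103 - 1372/12 + 14*12)) = (7372 - 40840)/(1418 + (5152/103 - 1372*1/12 + 168)) = -33468/(1418 + (5152/103 - 343/3 + 168)) = -33468/(1418 + 32039/309) = -33468/470201/309 = -33468*309/470201 = -10341612/470201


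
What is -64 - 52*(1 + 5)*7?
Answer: -2248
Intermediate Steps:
-64 - 52*(1 + 5)*7 = -64 - 312*7 = -64 - 52*42 = -64 - 2184 = -2248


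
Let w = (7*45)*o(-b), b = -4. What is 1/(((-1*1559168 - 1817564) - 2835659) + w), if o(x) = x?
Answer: -1/6211131 ≈ -1.6100e-7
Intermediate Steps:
w = 1260 (w = (7*45)*(-1*(-4)) = 315*4 = 1260)
1/(((-1*1559168 - 1817564) - 2835659) + w) = 1/(((-1*1559168 - 1817564) - 2835659) + 1260) = 1/(((-1559168 - 1817564) - 2835659) + 1260) = 1/((-3376732 - 2835659) + 1260) = 1/(-6212391 + 1260) = 1/(-6211131) = -1/6211131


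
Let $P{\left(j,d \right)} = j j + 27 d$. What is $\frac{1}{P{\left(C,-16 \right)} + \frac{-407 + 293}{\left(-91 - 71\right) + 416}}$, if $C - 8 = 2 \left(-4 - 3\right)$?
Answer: $- \frac{127}{50349} \approx -0.0025224$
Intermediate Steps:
$C = -6$ ($C = 8 + 2 \left(-4 - 3\right) = 8 + 2 \left(-7\right) = 8 - 14 = -6$)
$P{\left(j,d \right)} = j^{2} + 27 d$
$\frac{1}{P{\left(C,-16 \right)} + \frac{-407 + 293}{\left(-91 - 71\right) + 416}} = \frac{1}{\left(\left(-6\right)^{2} + 27 \left(-16\right)\right) + \frac{-407 + 293}{\left(-91 - 71\right) + 416}} = \frac{1}{\left(36 - 432\right) - \frac{114}{-162 + 416}} = \frac{1}{-396 - \frac{114}{254}} = \frac{1}{-396 - \frac{57}{127}} = \frac{1}{- \frac{50349}{127}} = - \frac{127}{50349}$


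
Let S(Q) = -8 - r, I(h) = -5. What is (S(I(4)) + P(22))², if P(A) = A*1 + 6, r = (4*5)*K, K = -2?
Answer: 3600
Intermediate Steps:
r = -40 (r = (4*5)*(-2) = 20*(-2) = -40)
P(A) = 6 + A (P(A) = A + 6 = 6 + A)
S(Q) = 32 (S(Q) = -8 - 1*(-40) = -8 + 40 = 32)
(S(I(4)) + P(22))² = (32 + (6 + 22))² = (32 + 28)² = 60² = 3600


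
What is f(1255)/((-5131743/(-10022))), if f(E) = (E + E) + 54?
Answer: 25696408/5131743 ≈ 5.0073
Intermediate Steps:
f(E) = 54 + 2*E (f(E) = 2*E + 54 = 54 + 2*E)
f(1255)/((-5131743/(-10022))) = (54 + 2*1255)/((-5131743/(-10022))) = (54 + 2510)/((-5131743*(-1/10022))) = 2564/(5131743/10022) = 2564*(10022/5131743) = 25696408/5131743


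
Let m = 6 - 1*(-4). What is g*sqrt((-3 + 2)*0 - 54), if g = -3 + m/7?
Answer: -33*I*sqrt(6)/7 ≈ -11.548*I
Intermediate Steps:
m = 10 (m = 6 + 4 = 10)
g = -11/7 (g = -3 + 10/7 = -11/7 ≈ -1.5714)
g*sqrt((-3 + 2)*0 - 54) = -11*sqrt((-3 + 2)*0 - 54)/7 = -11*sqrt(-1*0 - 54)/7 = -11*sqrt(0 - 54)/7 = -33*I*sqrt(6)/7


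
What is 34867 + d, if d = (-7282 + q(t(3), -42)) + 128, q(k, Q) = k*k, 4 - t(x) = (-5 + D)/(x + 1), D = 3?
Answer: 110933/4 ≈ 27733.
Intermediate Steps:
t(x) = 4 + 2/(1 + x) (t(x) = 4 - (-5 + 3)/(x + 1) = 4 - (-2)/(1 + x) = 4 + 2/(1 + x))
q(k, Q) = k**2
d = -28535/4 (d = (-7282 + (2*(3 + 2*3)/(1 + 3))**2) + 128 = (-7282 + (2*(3 + 6)/4)**2) + 128 = (-7282 + (2*(1/4)*9)**2) + 128 = (-7282 + (9/2)**2) + 128 = (-7282 + 81/4) + 128 = -29047/4 + 128 = -28535/4 ≈ -7133.8)
34867 + d = 34867 - 28535/4 = 110933/4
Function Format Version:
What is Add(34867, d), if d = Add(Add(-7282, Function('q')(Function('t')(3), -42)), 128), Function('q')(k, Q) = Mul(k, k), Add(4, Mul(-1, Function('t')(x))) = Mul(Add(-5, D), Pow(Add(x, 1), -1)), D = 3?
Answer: Rational(110933, 4) ≈ 27733.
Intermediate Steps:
Function('t')(x) = Add(4, Mul(2, Pow(Add(1, x), -1))) (Function('t')(x) = Add(4, Mul(-1, Mul(Add(-5, 3), Pow(Add(x, 1), -1)))) = Add(4, Mul(-1, Mul(-2, Pow(Add(1, x), -1)))) = Add(4, Mul(2, Pow(Add(1, x), -1))))
Function('q')(k, Q) = Pow(k, 2)
d = Rational(-28535, 4) (d = Add(Add(-7282, Pow(Mul(2, Pow(Add(1, 3), -1), Add(3, Mul(2, 3))), 2)), 128) = Add(Add(-7282, Pow(Mul(2, Pow(4, -1), Add(3, 6)), 2)), 128) = Add(Add(-7282, Pow(Mul(2, Rational(1, 4), 9), 2)), 128) = Add(Add(-7282, Pow(Rational(9, 2), 2)), 128) = Add(Add(-7282, Rational(81, 4)), 128) = Add(Rational(-29047, 4), 128) = Rational(-28535, 4) ≈ -7133.8)
Add(34867, d) = Add(34867, Rational(-28535, 4)) = Rational(110933, 4)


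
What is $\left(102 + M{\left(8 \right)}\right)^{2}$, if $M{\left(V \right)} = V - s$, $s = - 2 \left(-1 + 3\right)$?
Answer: $12996$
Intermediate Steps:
$s = -4$ ($s = \left(-2\right) 2 = -4$)
$M{\left(V \right)} = 4 + V$ ($M{\left(V \right)} = V - -4 = V + 4 = 4 + V$)
$\left(102 + M{\left(8 \right)}\right)^{2} = \left(102 + \left(4 + 8\right)\right)^{2} = \left(102 + 12\right)^{2} = 114^{2} = 12996$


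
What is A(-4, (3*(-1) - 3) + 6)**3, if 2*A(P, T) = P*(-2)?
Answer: 64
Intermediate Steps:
A(P, T) = -P (A(P, T) = (P*(-2))/2 = (-2*P)/2 = -P)
A(-4, (3*(-1) - 3) + 6)**3 = (-1*(-4))**3 = 4**3 = 64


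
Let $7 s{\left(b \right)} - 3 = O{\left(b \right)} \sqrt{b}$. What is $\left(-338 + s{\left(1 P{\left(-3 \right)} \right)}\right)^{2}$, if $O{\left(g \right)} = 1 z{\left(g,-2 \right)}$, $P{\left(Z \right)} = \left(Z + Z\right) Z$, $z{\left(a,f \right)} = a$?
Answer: $\frac{5589601}{49} - \frac{255204 \sqrt{2}}{49} \approx 1.0671 \cdot 10^{5}$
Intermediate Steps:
$P{\left(Z \right)} = 2 Z^{2}$ ($P{\left(Z \right)} = 2 Z Z = 2 Z^{2}$)
$O{\left(g \right)} = g$ ($O{\left(g \right)} = 1 g = g$)
$s{\left(b \right)} = \frac{3}{7} + \frac{b^{\frac{3}{2}}}{7}$ ($s{\left(b \right)} = \frac{3}{7} + \frac{b \sqrt{b}}{7} = \frac{3}{7} + \frac{b^{\frac{3}{2}}}{7}$)
$\left(-338 + s{\left(1 P{\left(-3 \right)} \right)}\right)^{2} = \left(-338 + \left(\frac{3}{7} + \frac{\left(1 \cdot 2 \left(-3\right)^{2}\right)^{\frac{3}{2}}}{7}\right)\right)^{2} = \left(-338 + \left(\frac{3}{7} + \frac{\left(1 \cdot 2 \cdot 9\right)^{\frac{3}{2}}}{7}\right)\right)^{2} = \left(-338 + \left(\frac{3}{7} + \frac{\left(1 \cdot 18\right)^{\frac{3}{2}}}{7}\right)\right)^{2} = \left(-338 + \left(\frac{3}{7} + \frac{18^{\frac{3}{2}}}{7}\right)\right)^{2} = \left(-338 + \left(\frac{3}{7} + \frac{54 \sqrt{2}}{7}\right)\right)^{2} = \left(- \frac{2363}{7} + \frac{54 \sqrt{2}}{7}\right)^{2}$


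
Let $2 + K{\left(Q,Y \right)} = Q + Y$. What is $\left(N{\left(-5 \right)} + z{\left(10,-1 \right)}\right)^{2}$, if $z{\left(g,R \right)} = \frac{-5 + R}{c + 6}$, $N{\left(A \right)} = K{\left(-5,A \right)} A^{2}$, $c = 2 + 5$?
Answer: $\frac{15256836}{169} \approx 90277.0$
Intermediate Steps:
$K{\left(Q,Y \right)} = -2 + Q + Y$ ($K{\left(Q,Y \right)} = -2 + \left(Q + Y\right) = -2 + Q + Y$)
$c = 7$
$N{\left(A \right)} = A^{2} \left(-7 + A\right)$ ($N{\left(A \right)} = \left(-2 - 5 + A\right) A^{2} = \left(-7 + A\right) A^{2} = A^{2} \left(-7 + A\right)$)
$z{\left(g,R \right)} = - \frac{5}{13} + \frac{R}{13}$ ($z{\left(g,R \right)} = \frac{-5 + R}{7 + 6} = \frac{-5 + R}{13} = \left(-5 + R\right) \frac{1}{13} = - \frac{5}{13} + \frac{R}{13}$)
$\left(N{\left(-5 \right)} + z{\left(10,-1 \right)}\right)^{2} = \left(\left(-5\right)^{2} \left(-7 - 5\right) + \left(- \frac{5}{13} + \frac{1}{13} \left(-1\right)\right)\right)^{2} = \left(25 \left(-12\right) - \frac{6}{13}\right)^{2} = \left(-300 - \frac{6}{13}\right)^{2} = \left(- \frac{3906}{13}\right)^{2} = \frac{15256836}{169}$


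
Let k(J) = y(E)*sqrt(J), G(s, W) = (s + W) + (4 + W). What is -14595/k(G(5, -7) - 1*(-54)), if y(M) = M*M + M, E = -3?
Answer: -695/2 ≈ -347.50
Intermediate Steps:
G(s, W) = 4 + s + 2*W (G(s, W) = (W + s) + (4 + W) = 4 + s + 2*W)
y(M) = M + M**2 (y(M) = M**2 + M = M + M**2)
k(J) = 6*sqrt(J) (k(J) = (-3*(1 - 3))*sqrt(J) = (-3*(-2))*sqrt(J) = 6*sqrt(J))
-14595/k(G(5, -7) - 1*(-54)) = -14595*1/(6*sqrt((4 + 5 + 2*(-7)) - 1*(-54))) = -14595*1/(6*sqrt((4 + 5 - 14) + 54)) = -14595*1/(6*sqrt(-5 + 54)) = -14595/(6*sqrt(49)) = -14595/(6*7) = -14595/42 = -14595*1/42 = -695/2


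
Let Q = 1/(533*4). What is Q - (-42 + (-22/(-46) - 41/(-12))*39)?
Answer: -1347285/12259 ≈ -109.90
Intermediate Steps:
Q = 1/2132 ≈ 0.00046904
Q - (-42 + (-22/(-46) - 41/(-12))*39) = 1/2132 - (-42 + (-22/(-46) - 41/(-12))*39) = 1/2132 - (-42 + (-22*(-1/46) - 41*(-1/12))*39) = 1/2132 - (-42 + (11/23 + 41/12)*39) = 1/2132 - (-42 + (1075/276)*39) = 1/2132 - (-42 + 13975/92) = 1/2132 - 1*10111/92 = 1/2132 - 10111/92 = -1347285/12259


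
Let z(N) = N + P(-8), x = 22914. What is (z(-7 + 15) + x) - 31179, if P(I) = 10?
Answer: -8247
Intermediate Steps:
z(N) = 10 + N (z(N) = N + 10 = 10 + N)
(z(-7 + 15) + x) - 31179 = ((10 + (-7 + 15)) + 22914) - 31179 = ((10 + 8) + 22914) - 31179 = (18 + 22914) - 31179 = 22932 - 31179 = -8247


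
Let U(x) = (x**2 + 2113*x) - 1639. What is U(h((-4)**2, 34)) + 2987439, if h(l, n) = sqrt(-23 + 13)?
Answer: 2985790 + 2113*I*sqrt(10) ≈ 2.9858e+6 + 6681.9*I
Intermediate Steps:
h(l, n) = I*sqrt(10) (h(l, n) = sqrt(-10) = I*sqrt(10))
U(x) = -1639 + x**2 + 2113*x
U(h((-4)**2, 34)) + 2987439 = (-1639 + (I*sqrt(10))**2 + 2113*(I*sqrt(10))) + 2987439 = (-1639 - 10 + 2113*I*sqrt(10)) + 2987439 = (-1649 + 2113*I*sqrt(10)) + 2987439 = 2985790 + 2113*I*sqrt(10)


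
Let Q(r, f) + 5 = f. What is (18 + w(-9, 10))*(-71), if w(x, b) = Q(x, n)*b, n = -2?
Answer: 3692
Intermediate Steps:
Q(r, f) = -5 + f
w(x, b) = -7*b (w(x, b) = (-5 - 2)*b = -7*b)
(18 + w(-9, 10))*(-71) = (18 - 7*10)*(-71) = (18 - 70)*(-71) = -52*(-71) = 3692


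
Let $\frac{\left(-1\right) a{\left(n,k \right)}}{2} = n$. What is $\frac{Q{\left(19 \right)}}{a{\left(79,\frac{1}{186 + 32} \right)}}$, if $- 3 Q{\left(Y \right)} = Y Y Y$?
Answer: $\frac{6859}{474} \approx 14.47$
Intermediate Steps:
$a{\left(n,k \right)} = - 2 n$
$Q{\left(Y \right)} = - \frac{Y^{3}}{3}$ ($Q{\left(Y \right)} = - \frac{Y Y Y}{3} = - \frac{Y^{2} Y}{3} = - \frac{Y^{3}}{3}$)
$\frac{Q{\left(19 \right)}}{a{\left(79,\frac{1}{186 + 32} \right)}} = \frac{\left(- \frac{1}{3}\right) 19^{3}}{\left(-2\right) 79} = \frac{\left(- \frac{1}{3}\right) 6859}{-158} = \left(- \frac{6859}{3}\right) \left(- \frac{1}{158}\right) = \frac{6859}{474}$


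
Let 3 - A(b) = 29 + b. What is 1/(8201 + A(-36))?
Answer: 1/8211 ≈ 0.00012179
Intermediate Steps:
A(b) = -26 - b (A(b) = 3 - (29 + b) = 3 + (-29 - b) = -26 - b)
1/(8201 + A(-36)) = 1/(8201 + (-26 - 1*(-36))) = 1/(8201 + (-26 + 36)) = 1/(8201 + 10) = 1/8211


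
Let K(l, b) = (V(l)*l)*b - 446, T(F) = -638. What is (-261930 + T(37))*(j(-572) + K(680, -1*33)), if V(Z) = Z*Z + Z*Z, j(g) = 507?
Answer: 5448945554799352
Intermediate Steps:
V(Z) = 2*Z² (V(Z) = Z² + Z² = 2*Z²)
K(l, b) = -446 + 2*b*l³ (K(l, b) = ((2*l²)*l)*b - 446 = (2*l³)*b - 446 = 2*b*l³ - 446 = -446 + 2*b*l³)
(-261930 + T(37))*(j(-572) + K(680, -1*33)) = (-261930 - 638)*(507 + (-446 + 2*(-1*33)*680³)) = -262568*(507 + (-446 + 2*(-33)*314432000)) = -262568*(507 + (-446 - 20752512000)) = -262568*(507 - 20752512446) = -262568*(-20752511939) = 5448945554799352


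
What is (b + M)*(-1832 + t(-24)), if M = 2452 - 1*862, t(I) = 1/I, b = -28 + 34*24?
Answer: -52279141/12 ≈ -4.3566e+6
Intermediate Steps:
b = 788 (b = -28 + 816 = 788)
M = 1590 (M = 2452 - 862 = 1590)
(b + M)*(-1832 + t(-24)) = (788 + 1590)*(-1832 + 1/(-24)) = 2378*(-1832 - 1/24) = 2378*(-43969/24) = -52279141/12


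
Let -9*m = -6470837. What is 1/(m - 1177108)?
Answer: -9/4123135 ≈ -2.1828e-6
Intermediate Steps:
m = 6470837/9 (m = -1/9*(-6470837) = 6470837/9 ≈ 7.1898e+5)
1/(m - 1177108) = 1/(6470837/9 - 1177108) = 1/(-4123135/9) = -9/4123135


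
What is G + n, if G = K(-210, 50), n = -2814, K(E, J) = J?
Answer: -2764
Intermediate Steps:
G = 50
G + n = 50 - 2814 = -2764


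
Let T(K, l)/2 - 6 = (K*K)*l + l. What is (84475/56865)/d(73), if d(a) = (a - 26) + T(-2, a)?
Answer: 16895/8973297 ≈ 0.0018828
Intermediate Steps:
T(K, l) = 12 + 2*l + 2*l*K**2 (T(K, l) = 12 + 2*((K*K)*l + l) = 12 + 2*(K**2*l + l) = 12 + 2*(l*K**2 + l) = 12 + 2*(l + l*K**2) = 12 + (2*l + 2*l*K**2) = 12 + 2*l + 2*l*K**2)
d(a) = -14 + 11*a (d(a) = (a - 26) + (12 + 2*a + 2*a*(-2)**2) = (-26 + a) + (12 + 2*a + 2*a*4) = (-26 + a) + (12 + 2*a + 8*a) = (-26 + a) + (12 + 10*a) = -14 + 11*a)
(84475/56865)/d(73) = (84475/56865)/(-14 + 11*73) = (84475*(1/56865))/(-14 + 803) = (16895/11373)/789 = (16895/11373)*(1/789) = 16895/8973297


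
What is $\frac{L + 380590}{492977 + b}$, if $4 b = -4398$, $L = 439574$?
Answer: $\frac{1640328}{983755} \approx 1.6674$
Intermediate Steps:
$b = - \frac{2199}{2}$ ($b = \frac{1}{4} \left(-4398\right) = - \frac{2199}{2} \approx -1099.5$)
$\frac{L + 380590}{492977 + b} = \frac{439574 + 380590}{492977 - \frac{2199}{2}} = \frac{820164}{\frac{983755}{2}} = 820164 \cdot \frac{2}{983755} = \frac{1640328}{983755}$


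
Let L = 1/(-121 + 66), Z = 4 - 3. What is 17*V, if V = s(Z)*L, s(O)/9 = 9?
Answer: -1377/55 ≈ -25.036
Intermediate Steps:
Z = 1
s(O) = 81 (s(O) = 9*9 = 81)
L = -1/55 (L = 1/(-55) = -1/55 ≈ -0.018182)
V = -81/55 (V = 81*(-1/55) = -81/55 ≈ -1.4727)
17*V = 17*(-81/55) = -1377/55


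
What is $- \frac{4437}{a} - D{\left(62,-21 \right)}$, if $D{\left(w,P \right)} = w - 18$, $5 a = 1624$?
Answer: $- \frac{3229}{56} \approx -57.661$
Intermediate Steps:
$a = \frac{1624}{5}$ ($a = \frac{1}{5} \cdot 1624 = \frac{1624}{5} \approx 324.8$)
$D{\left(w,P \right)} = -18 + w$
$- \frac{4437}{a} - D{\left(62,-21 \right)} = - \frac{4437}{\frac{1624}{5}} - \left(-18 + 62\right) = \left(-4437\right) \frac{5}{1624} - 44 = - \frac{765}{56} - 44 = - \frac{3229}{56}$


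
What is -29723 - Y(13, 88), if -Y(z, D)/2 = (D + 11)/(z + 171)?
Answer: -2734417/92 ≈ -29722.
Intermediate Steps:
Y(z, D) = -2*(11 + D)/(171 + z) (Y(z, D) = -2*(D + 11)/(z + 171) = -2*(11 + D)/(171 + z))
-29723 - Y(13, 88) = -29723 - 2*(-11 - 1*88)/(171 + 13) = -29723 - 2*(-11 - 88)/184 = -29723 - 2*(-99)/184 = -29723 - 1*(-99/92) = -29723 + 99/92 = -2734417/92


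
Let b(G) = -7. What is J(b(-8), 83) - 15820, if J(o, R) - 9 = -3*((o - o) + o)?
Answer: -15790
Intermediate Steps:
J(o, R) = 9 - 3*o (J(o, R) = 9 - 3*((o - o) + o) = 9 - 3*(0 + o) = 9 - 3*o)
J(b(-8), 83) - 15820 = (9 - 3*(-7)) - 15820 = (9 + 21) - 15820 = 30 - 15820 = -15790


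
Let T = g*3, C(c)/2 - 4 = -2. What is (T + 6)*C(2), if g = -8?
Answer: -72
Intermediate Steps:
C(c) = 4 (C(c) = 8 + 2*(-2) = 8 - 4 = 4)
T = -24 (T = -8*3 = -24)
(T + 6)*C(2) = (-24 + 6)*4 = -18*4 = -72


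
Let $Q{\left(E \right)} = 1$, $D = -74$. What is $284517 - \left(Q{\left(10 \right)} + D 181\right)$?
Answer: $297910$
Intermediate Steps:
$284517 - \left(Q{\left(10 \right)} + D 181\right) = 284517 - \left(1 - 13394\right) = 284517 - -13393 = 284517 + 13393 = 297910$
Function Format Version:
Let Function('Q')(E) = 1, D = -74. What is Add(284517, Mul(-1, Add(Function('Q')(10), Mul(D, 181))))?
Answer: 297910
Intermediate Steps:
Add(284517, Mul(-1, Add(Function('Q')(10), Mul(D, 181)))) = Add(284517, Mul(-1, Add(1, Mul(-74, 181)))) = Add(284517, Mul(-1, Add(1, -13394))) = Add(284517, Mul(-1, -13393)) = Add(284517, 13393) = 297910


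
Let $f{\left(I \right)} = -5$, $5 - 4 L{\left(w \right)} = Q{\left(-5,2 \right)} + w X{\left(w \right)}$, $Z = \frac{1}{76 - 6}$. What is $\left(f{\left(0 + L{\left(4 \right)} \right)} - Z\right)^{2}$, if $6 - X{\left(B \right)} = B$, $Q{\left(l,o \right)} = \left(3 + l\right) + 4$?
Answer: $\frac{123201}{4900} \approx 25.143$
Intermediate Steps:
$Z = \frac{1}{70} \approx 0.014286$
$Q{\left(l,o \right)} = 7 + l$
$X{\left(B \right)} = 6 - B$
$L{\left(w \right)} = \frac{3}{4} - \frac{w \left(6 - w\right)}{4}$ ($L{\left(w \right)} = \frac{5}{4} - \frac{\left(7 - 5\right) + w \left(6 - w\right)}{4} = \frac{5}{4} - \frac{2 + w \left(6 - w\right)}{4} = \frac{5}{4} - \left(\frac{1}{2} + \frac{w \left(6 - w\right)}{4}\right) = \frac{3}{4} - \frac{w \left(6 - w\right)}{4}$)
$\left(f{\left(0 + L{\left(4 \right)} \right)} - Z\right)^{2} = \left(-5 - \frac{1}{70}\right)^{2} = \left(- \frac{351}{70}\right)^{2} = \frac{123201}{4900}$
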